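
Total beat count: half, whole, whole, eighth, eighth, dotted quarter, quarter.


Beat values:
  half = 2 beats
  whole = 4 beats
  whole = 4 beats
  eighth = 0.5 beats
  eighth = 0.5 beats
  dotted quarter = 1.5 beats
  quarter = 1 beat
Sum = 2 + 4 + 4 + 0.5 + 0.5 + 1.5 + 1
= 13.5 beats


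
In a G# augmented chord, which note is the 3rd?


Augmented triad = root + major 3rd (4 semitones) + augmented 5th (8 semitones)
A triad on G# stacks thirds, so the chord tones use letter names G-B-D
Root: G#
Major 3rd above G#: B#
Augmented 5th above G#: D##
The 3rd = B#


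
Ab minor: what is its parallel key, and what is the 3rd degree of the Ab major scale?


Let's work it out.
Parallel keys share the same tonic but differ in mode
Ab minor → parallel is Ab major
Ab major scale: Ab Bb C Db Eb F G
= Ab major; 3rd degree = C


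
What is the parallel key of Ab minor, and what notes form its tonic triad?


Solution.
Parallel keys share the same tonic but differ in mode
Ab minor → parallel is Ab major
Tonic triad of Ab major = Ab C Eb
= Ab major; triad = Ab C Eb


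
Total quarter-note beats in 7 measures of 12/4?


Time signature 12/4: the bottom number 4 means the quarter note gets one count
The top number 12 means 12 quarter-note beats per measure
Total = 12 × 7 measures
= 84 quarter-note beats


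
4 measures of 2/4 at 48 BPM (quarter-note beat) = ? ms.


Quarter-note beat duration = 60000 / 48 ms
Beats per measure (2/4) = 2
One measure = 2 × 60000 / 48 = 120000 / 48 ms
4 measures = 4 × 120000 / 48 = 480000 / 48
= 10000.0 ms


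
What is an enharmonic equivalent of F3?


Enharmonic notes sound the same pitch but are spelled with different letter names
F and Gbb name the same pitch class
= Gbb3


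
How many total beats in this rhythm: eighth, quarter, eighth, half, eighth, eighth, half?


Step by step:
Beat values:
  eighth = 0.5 beats
  quarter = 1 beat
  eighth = 0.5 beats
  half = 2 beats
  eighth = 0.5 beats
  eighth = 0.5 beats
  half = 2 beats
Sum = 0.5 + 1 + 0.5 + 2 + 0.5 + 0.5 + 2
= 7 beats


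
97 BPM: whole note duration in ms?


Solution.
One quarter-note beat = 60000 / BPM = 60000 / 97 ms
Whole note = 4 × quarter note
Duration = 4 × 60000 / 97 = 240000 / 97
= 2474.2 ms


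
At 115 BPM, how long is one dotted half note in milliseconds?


One quarter-note beat = 60000 / BPM = 60000 / 115 ms
Dotted half note = 3 × quarter note
Duration = 3 × 60000 / 115 = 180000 / 115
= 1565.2 ms


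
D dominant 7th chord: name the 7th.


Working:
Dominant 7th chord = root + major 3rd + perfect 5th + minor 7th
Seventh chords stack in thirds, so the letter names are D-F-A-C
Root: D
Major 3rd above D: F#
Perfect 5th above D: A
Minor 7th above D: C
The 7th = C


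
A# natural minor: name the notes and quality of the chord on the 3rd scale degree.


Solution.
A# natural minor scale: A# B# C# D# E# F# G#
Diatonic triad on degree 3 stacks scale notes 3, 5, 7: C# E# G#
C#→E# = 4 semitones; C#→G# = 7 semitones → major triad
= C# E# G# (major)


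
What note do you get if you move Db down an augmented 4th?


Step by step:
augmented 4th: 4 letter names, 6 semitones
Letter: D - 3 → A
Pitch: Db - 6 semitones, spelled as an A → Abb
= Abb


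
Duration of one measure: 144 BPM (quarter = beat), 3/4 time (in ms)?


Solution.
Quarter-note beat duration = 60000 / 144 ms
Beats per measure (3/4) = 3
One measure = 3 × 60000 / 144 = 180000 / 144 ms
= 1250.0 ms


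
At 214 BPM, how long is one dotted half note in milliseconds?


One quarter-note beat = 60000 / BPM = 60000 / 214 ms
Dotted half note = 3 × quarter note
Duration = 3 × 60000 / 214 = 180000 / 214
= 841.1 ms


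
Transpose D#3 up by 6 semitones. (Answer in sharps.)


D#3: chromatic position 3 in octave 3 → absolute = 3×12 + 3 = 39
Transpose up 6: 39 + 6 = 45
45 = 3×12 + 9 → A in octave 3
Result = A3


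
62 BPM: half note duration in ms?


Let's work it out.
One quarter-note beat = 60000 / BPM = 60000 / 62 ms
Half note = 2 × quarter note
Duration = 2 × 60000 / 62 = 120000 / 62
= 1935.5 ms


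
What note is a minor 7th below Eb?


Let's work it out.
A 7th spans 7 letter names, so from E we land on F
A minor 7th = 10 semitones below Eb
Spell F at that pitch: F
= F


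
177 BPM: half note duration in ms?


Step by step:
One quarter-note beat = 60000 / BPM = 60000 / 177 ms
Half note = 2 × quarter note
Duration = 2 × 60000 / 177 = 120000 / 177
= 678.0 ms


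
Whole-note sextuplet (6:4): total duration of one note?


Let's work it out.
Sextuplet: 6 notes occupy the space of 4 whole notes
Space = 4 × 4 = 16 beats
Each sextuplet note = 16 / 6 = 8/3 beats
= 8/3 beats


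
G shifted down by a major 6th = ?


Step by step:
major 6th: 6 letter names, 9 semitones
Letter: G - 5 → B
Pitch: G - 9 semitones, spelled as a B → Bb
= Bb


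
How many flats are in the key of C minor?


Solution.
Flat minor keys: A(0), D(1), G(2), C(3), F(4), Bb(5), Eb(6), Ab(7)
C minor has 3 flats
Order of flats: Bb Eb Ab Db Gb Cb Fb → first 3: Bb, Eb, Ab
= 3 flats


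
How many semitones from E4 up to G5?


Reasoning:
Absolute semitone position = octave×12 + chromatic position
E4: 4×12 + 4 = 52
G5: 5×12 + 7 = 67
Difference = 67 - 52 = 15
= 15 semitones


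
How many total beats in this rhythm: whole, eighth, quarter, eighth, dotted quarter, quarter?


Step by step:
Beat values:
  whole = 4 beats
  eighth = 0.5 beats
  quarter = 1 beat
  eighth = 0.5 beats
  dotted quarter = 1.5 beats
  quarter = 1 beat
Sum = 4 + 0.5 + 1 + 0.5 + 1.5 + 1
= 8.5 beats


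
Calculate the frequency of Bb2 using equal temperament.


Step by step:
f = 440 × 2^(n/12) where n = semitones from A4
Bb2: -23 semitones from A4
f = 440 × 2^(-23/12)
f = 116.54 Hz


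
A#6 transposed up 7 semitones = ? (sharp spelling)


Working:
A#6: chromatic position 10 in octave 6 → absolute = 6×12 + 10 = 82
Transpose up 7: 82 + 7 = 89
89 = 7×12 + 5 → F in octave 7
Result = F7


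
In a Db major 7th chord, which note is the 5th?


Reasoning:
Major 7th chord = root + major 3rd + perfect 5th + major 7th
Seventh chords stack in thirds, so the letter names are D-F-A-C
Root: Db
Major 3rd above Db: F
Perfect 5th above Db: Ab
Major 7th above Db: C
The 5th = Ab


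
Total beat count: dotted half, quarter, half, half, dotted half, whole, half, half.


Solution.
Beat values:
  dotted half = 3 beats
  quarter = 1 beat
  half = 2 beats
  half = 2 beats
  dotted half = 3 beats
  whole = 4 beats
  half = 2 beats
  half = 2 beats
Sum = 3 + 1 + 2 + 2 + 3 + 4 + 2 + 2
= 19 beats


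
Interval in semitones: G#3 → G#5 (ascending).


Step by step:
Absolute semitone position = octave×12 + chromatic position
G#3: 3×12 + 8 = 44
G#5: 5×12 + 8 = 68
Difference = 68 - 44 = 24
= 24 semitones


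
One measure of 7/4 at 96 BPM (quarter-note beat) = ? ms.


Working:
Quarter-note beat duration = 60000 / 96 ms
Beats per measure (7/4) = 7
One measure = 7 × 60000 / 96 = 420000 / 96 ms
= 4375.0 ms


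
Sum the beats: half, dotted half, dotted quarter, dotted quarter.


Reasoning:
Beat values:
  half = 2 beats
  dotted half = 3 beats
  dotted quarter = 1.5 beats
  dotted quarter = 1.5 beats
Sum = 2 + 3 + 1.5 + 1.5
= 8 beats


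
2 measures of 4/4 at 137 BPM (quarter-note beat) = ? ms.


Quarter-note beat duration = 60000 / 137 ms
Beats per measure (4/4) = 4
One measure = 4 × 60000 / 137 = 240000 / 137 ms
2 measures = 2 × 240000 / 137 = 480000 / 137
= 3503.6 ms


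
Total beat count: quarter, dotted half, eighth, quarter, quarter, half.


Working:
Beat values:
  quarter = 1 beat
  dotted half = 3 beats
  eighth = 0.5 beats
  quarter = 1 beat
  quarter = 1 beat
  half = 2 beats
Sum = 1 + 3 + 0.5 + 1 + 1 + 2
= 8.5 beats


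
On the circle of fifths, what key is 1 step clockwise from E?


Working:
Each clockwise step on the circle of fifths moves up a perfect 5th
From E: E → B
= B


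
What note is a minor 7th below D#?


A 7th spans 7 letter names, so from D we land on E
A minor 7th = 10 semitones below D#
Spell E at that pitch: E#
= E#


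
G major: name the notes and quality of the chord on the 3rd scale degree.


G major scale: G A B C D E F#
Diatonic triad on degree 3 stacks scale notes 3, 5, 7: B D F#
B→D = 3 semitones; B→F# = 7 semitones → minor triad
= B D F# (minor)


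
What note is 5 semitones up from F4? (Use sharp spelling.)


F4: chromatic position 5 in octave 4 → absolute = 4×12 + 5 = 53
Transpose up 5: 53 + 5 = 58
58 = 4×12 + 10 → A# in octave 4
Result = A#4


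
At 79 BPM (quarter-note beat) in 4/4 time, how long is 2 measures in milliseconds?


Quarter-note beat duration = 60000 / 79 ms
Beats per measure (4/4) = 4
One measure = 4 × 60000 / 79 = 240000 / 79 ms
2 measures = 2 × 240000 / 79 = 480000 / 79
= 6075.9 ms


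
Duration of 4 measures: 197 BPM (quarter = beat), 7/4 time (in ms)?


Reasoning:
Quarter-note beat duration = 60000 / 197 ms
Beats per measure (7/4) = 7
One measure = 7 × 60000 / 197 = 420000 / 197 ms
4 measures = 4 × 420000 / 197 = 1680000 / 197
= 8527.9 ms


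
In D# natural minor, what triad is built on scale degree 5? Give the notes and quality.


D# natural minor scale: D# E# F# G# A# B C#
Diatonic triad on degree 5 stacks scale notes 5, 7, 2: A# C# E#
A#→C# = 3 semitones; A#→E# = 7 semitones → minor triad
= A# C# E# (minor)


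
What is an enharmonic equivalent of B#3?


Reasoning:
Enharmonic notes sound the same pitch but are spelled with different letter names
B# and C name the same pitch class
Octave numbers change at C, so B#3 = C4
= C4


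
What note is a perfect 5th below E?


Let's work it out.
A 5th spans 5 letter names, so from E we land on A
A perfect 5th = 7 semitones below E
Spell A at that pitch: A
= A


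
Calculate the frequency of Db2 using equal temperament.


Solution.
f = 440 × 2^(n/12) where n = semitones from A4
Db2: -32 semitones from A4
f = 440 × 2^(-32/12)
f = 69.30 Hz


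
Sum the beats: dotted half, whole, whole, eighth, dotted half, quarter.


Reasoning:
Beat values:
  dotted half = 3 beats
  whole = 4 beats
  whole = 4 beats
  eighth = 0.5 beats
  dotted half = 3 beats
  quarter = 1 beat
Sum = 3 + 4 + 4 + 0.5 + 3 + 1
= 15.5 beats


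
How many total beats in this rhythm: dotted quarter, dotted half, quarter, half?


Reasoning:
Beat values:
  dotted quarter = 1.5 beats
  dotted half = 3 beats
  quarter = 1 beat
  half = 2 beats
Sum = 1.5 + 3 + 1 + 2
= 7.5 beats


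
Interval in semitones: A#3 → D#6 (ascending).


Step by step:
Absolute semitone position = octave×12 + chromatic position
A#3: 3×12 + 10 = 46
D#6: 6×12 + 3 = 75
Difference = 75 - 46 = 29
= 29 semitones


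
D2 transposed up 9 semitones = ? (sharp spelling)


Working:
D2: chromatic position 2 in octave 2 → absolute = 2×12 + 2 = 26
Transpose up 9: 26 + 9 = 35
35 = 2×12 + 11 → B in octave 2
Result = B2


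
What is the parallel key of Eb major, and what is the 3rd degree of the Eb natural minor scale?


Step by step:
Parallel keys share the same tonic but differ in mode
Eb major → parallel is Eb minor
Eb natural minor scale: Eb F Gb Ab Bb Cb Db
= Eb minor; 3rd degree = Gb


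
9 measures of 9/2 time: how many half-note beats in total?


Time signature 9/2: the bottom number 2 means the half note gets one count
The top number 9 means 9 half-note beats per measure
Total = 9 × 9 measures
= 81 half-note beats


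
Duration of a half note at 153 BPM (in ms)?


One quarter-note beat = 60000 / BPM = 60000 / 153 ms
Half note = 2 × quarter note
Duration = 2 × 60000 / 153 = 120000 / 153
= 784.3 ms


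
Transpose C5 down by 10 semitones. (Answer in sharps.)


Let's work it out.
C5: chromatic position 0 in octave 5 → absolute = 5×12 + 0 = 60
Transpose down 10: 60 - 10 = 50
50 = 4×12 + 2 → D in octave 4
Result = D4


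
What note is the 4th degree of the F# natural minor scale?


Let's work it out.
Natural minor scale pattern: W-H-W-W-H-W-W (2-1-2-2-1-2-2 semitones)
Starting from F#:
  F# + 2 semitones → G#
  G# + 1 semitone → A
  A + 2 semitones → B
  B + 2 semitones → C#
  C# + 1 semitone → D
  D + 2 semitones → E
  E + 2 semitones → F#
Scale: F# G# A B C# D E
Degree 4 = B


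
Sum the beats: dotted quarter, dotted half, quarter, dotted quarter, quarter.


Beat values:
  dotted quarter = 1.5 beats
  dotted half = 3 beats
  quarter = 1 beat
  dotted quarter = 1.5 beats
  quarter = 1 beat
Sum = 1.5 + 3 + 1 + 1.5 + 1
= 8 beats


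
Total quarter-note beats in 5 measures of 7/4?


Reasoning:
Time signature 7/4: the bottom number 4 means the quarter note gets one count
The top number 7 means 7 quarter-note beats per measure
Total = 7 × 5 measures
= 35 quarter-note beats


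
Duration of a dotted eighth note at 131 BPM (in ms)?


Working:
One quarter-note beat = 60000 / BPM = 60000 / 131 ms
Dotted eighth note = 3/4 × quarter note
Duration = 3/4 × 60000 / 131 = 45000 / 131
= 343.5 ms


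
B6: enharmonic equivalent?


Let's work it out.
Enharmonic notes sound the same pitch but are spelled with different letter names
B and A## name the same pitch class
= A##6


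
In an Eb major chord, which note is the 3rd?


Major triad = root + major 3rd (4 semitones) + perfect 5th (7 semitones)
A triad on Eb stacks thirds, so the chord tones use letter names E-G-B
Root: Eb
Major 3rd above Eb: G
Perfect 5th above Eb: Bb
The 3rd = G


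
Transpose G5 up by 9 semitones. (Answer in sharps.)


Working:
G5: chromatic position 7 in octave 5 → absolute = 5×12 + 7 = 67
Transpose up 9: 67 + 9 = 76
76 = 6×12 + 4 → E in octave 6
Result = E6


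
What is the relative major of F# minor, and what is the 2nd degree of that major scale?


Let's work it out.
The relative major shares the key signature and is a minor 3rd above the minor tonic
A minor 3rd above F# is A
→ relative major of F# minor is A major
A major scale: A B C# D E F# G#
= A major; 2nd degree = B


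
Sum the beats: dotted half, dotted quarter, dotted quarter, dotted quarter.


Reasoning:
Beat values:
  dotted half = 3 beats
  dotted quarter = 1.5 beats
  dotted quarter = 1.5 beats
  dotted quarter = 1.5 beats
Sum = 3 + 1.5 + 1.5 + 1.5
= 7.5 beats


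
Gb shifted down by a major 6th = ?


major 6th: 6 letter names, 9 semitones
Letter: G - 5 → B
Pitch: Gb - 9 semitones, spelled as a B → Bbb
= Bbb


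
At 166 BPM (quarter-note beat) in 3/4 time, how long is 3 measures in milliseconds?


Working:
Quarter-note beat duration = 60000 / 166 ms
Beats per measure (3/4) = 3
One measure = 3 × 60000 / 166 = 180000 / 166 ms
3 measures = 3 × 180000 / 166 = 540000 / 166
= 3253.0 ms


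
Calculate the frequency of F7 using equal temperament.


Step by step:
f = 440 × 2^(n/12) where n = semitones from A4
F7: 32 semitones from A4
f = 440 × 2^(32/12)
f = 2793.83 Hz


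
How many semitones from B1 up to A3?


Absolute semitone position = octave×12 + chromatic position
B1: 1×12 + 11 = 23
A3: 3×12 + 9 = 45
Difference = 45 - 23 = 22
= 22 semitones


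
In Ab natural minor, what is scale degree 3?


Natural minor scale pattern: W-H-W-W-H-W-W (2-1-2-2-1-2-2 semitones)
Starting from Ab:
  Ab + 2 semitones → Bb
  Bb + 1 semitone → Cb
  Cb + 2 semitones → Db
  Db + 2 semitones → Eb
  Eb + 1 semitone → Fb
  Fb + 2 semitones → Gb
  Gb + 2 semitones → Ab
Scale: Ab Bb Cb Db Eb Fb Gb
Degree 3 = Cb


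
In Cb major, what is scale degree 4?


Reasoning:
Major scale pattern: W-W-H-W-W-W-H (2-2-1-2-2-2-1 semitones)
Starting from Cb:
  Cb + 2 semitones → Db
  Db + 2 semitones → Eb
  Eb + 1 semitone → Fb
  Fb + 2 semitones → Gb
  Gb + 2 semitones → Ab
  Ab + 2 semitones → Bb
  Bb + 1 semitone → Cb
Scale: Cb Db Eb Fb Gb Ab Bb
Degree 4 = Fb


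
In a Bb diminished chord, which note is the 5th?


Diminished triad = root + minor 3rd (3 semitones) + diminished 5th (6 semitones)
A triad on Bb stacks thirds, so the chord tones use letter names B-D-F
Root: Bb
Minor 3rd above Bb: Db
Diminished 5th above Bb: Fb
The 5th = Fb


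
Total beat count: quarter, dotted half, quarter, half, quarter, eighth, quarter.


Reasoning:
Beat values:
  quarter = 1 beat
  dotted half = 3 beats
  quarter = 1 beat
  half = 2 beats
  quarter = 1 beat
  eighth = 0.5 beats
  quarter = 1 beat
Sum = 1 + 3 + 1 + 2 + 1 + 0.5 + 1
= 9.5 beats


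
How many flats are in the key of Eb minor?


Flat minor keys: A(0), D(1), G(2), C(3), F(4), Bb(5), Eb(6), Ab(7)
Eb minor has 6 flats
Order of flats: Bb Eb Ab Db Gb Cb Fb → first 6: Bb, Eb, Ab, Db, Gb, Cb
= 6 flats


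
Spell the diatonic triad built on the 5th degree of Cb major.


Cb major scale: Cb Db Eb Fb Gb Ab Bb
Diatonic triad on degree 5 stacks scale notes 5, 7, 2: Gb Bb Db
Gb→Bb = 4 semitones; Gb→Db = 7 semitones → major triad
= Gb Bb Db (major)


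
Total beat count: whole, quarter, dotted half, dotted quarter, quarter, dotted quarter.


Reasoning:
Beat values:
  whole = 4 beats
  quarter = 1 beat
  dotted half = 3 beats
  dotted quarter = 1.5 beats
  quarter = 1 beat
  dotted quarter = 1.5 beats
Sum = 4 + 1 + 3 + 1.5 + 1 + 1.5
= 12 beats


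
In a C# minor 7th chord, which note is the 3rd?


Minor 7th chord = root + minor 3rd + perfect 5th + minor 7th
Seventh chords stack in thirds, so the letter names are C-E-G-B
Root: C#
Minor 3rd above C#: E
Perfect 5th above C#: G#
Minor 7th above C#: B
The 3rd = E


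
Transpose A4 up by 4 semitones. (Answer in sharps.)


Step by step:
A4: chromatic position 9 in octave 4 → absolute = 4×12 + 9 = 57
Transpose up 4: 57 + 4 = 61
61 = 5×12 + 1 → C# in octave 5
Result = C#5


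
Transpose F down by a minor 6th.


Solution.
minor 6th: 6 letter names, 8 semitones
Letter: F - 5 → A
Pitch: F - 8 semitones, spelled as an A → A
= A


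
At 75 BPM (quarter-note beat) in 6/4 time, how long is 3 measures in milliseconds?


Solution.
Quarter-note beat duration = 60000 / 75 ms
Beats per measure (6/4) = 6
One measure = 6 × 60000 / 75 = 360000 / 75 ms
3 measures = 3 × 360000 / 75 = 1080000 / 75
= 14400.0 ms


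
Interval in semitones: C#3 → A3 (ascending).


Absolute semitone position = octave×12 + chromatic position
C#3: 3×12 + 1 = 37
A3: 3×12 + 9 = 45
Difference = 45 - 37 = 8
= 8 semitones


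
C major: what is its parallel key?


Reasoning:
Parallel keys share the same tonic but differ in mode
C major → parallel is C minor
= C minor


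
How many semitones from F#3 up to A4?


Reasoning:
Absolute semitone position = octave×12 + chromatic position
F#3: 3×12 + 6 = 42
A4: 4×12 + 9 = 57
Difference = 57 - 42 = 15
= 15 semitones


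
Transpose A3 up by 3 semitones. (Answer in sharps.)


Step by step:
A3: chromatic position 9 in octave 3 → absolute = 3×12 + 9 = 45
Transpose up 3: 45 + 3 = 48
48 = 4×12 + 0 → C in octave 4
Result = C4


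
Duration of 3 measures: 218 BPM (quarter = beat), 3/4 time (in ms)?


Step by step:
Quarter-note beat duration = 60000 / 218 ms
Beats per measure (3/4) = 3
One measure = 3 × 60000 / 218 = 180000 / 218 ms
3 measures = 3 × 180000 / 218 = 540000 / 218
= 2477.1 ms


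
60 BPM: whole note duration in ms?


Let's work it out.
One quarter-note beat = 60000 / BPM = 60000 / 60 ms
Whole note = 4 × quarter note
Duration = 4 × 60000 / 60 = 240000 / 60
= 4000.0 ms


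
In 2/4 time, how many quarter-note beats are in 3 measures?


Working:
Time signature 2/4: the bottom number 4 means the quarter note gets one count
The top number 2 means 2 quarter-note beats per measure
Total = 2 × 3 measures
= 6 quarter-note beats


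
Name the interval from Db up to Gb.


Reasoning:
Letter names: D → G spans 4 letter names → a 4th
Semitones: Db → Gb = 5 half-steps
A 4th of 5 semitones is a perfect 4th
= perfect 4th


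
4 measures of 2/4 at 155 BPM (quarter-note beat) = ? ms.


Quarter-note beat duration = 60000 / 155 ms
Beats per measure (2/4) = 2
One measure = 2 × 60000 / 155 = 120000 / 155 ms
4 measures = 4 × 120000 / 155 = 480000 / 155
= 3096.8 ms


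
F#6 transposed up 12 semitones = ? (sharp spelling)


Reasoning:
F#6: chromatic position 6 in octave 6 → absolute = 6×12 + 6 = 78
Transpose up 12: 78 + 12 = 90
90 = 7×12 + 6 → F# in octave 7
Result = F#7


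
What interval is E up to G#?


Letter names: E → G spans 3 letter names → a 3rd
Semitones: E → G# = 4 half-steps
A 3rd of 4 semitones is a major 3rd
= major 3rd


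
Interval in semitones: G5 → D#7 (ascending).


Reasoning:
Absolute semitone position = octave×12 + chromatic position
G5: 5×12 + 7 = 67
D#7: 7×12 + 3 = 87
Difference = 87 - 67 = 20
= 20 semitones


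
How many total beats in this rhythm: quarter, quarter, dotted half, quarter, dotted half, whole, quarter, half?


Step by step:
Beat values:
  quarter = 1 beat
  quarter = 1 beat
  dotted half = 3 beats
  quarter = 1 beat
  dotted half = 3 beats
  whole = 4 beats
  quarter = 1 beat
  half = 2 beats
Sum = 1 + 1 + 3 + 1 + 3 + 4 + 1 + 2
= 16 beats


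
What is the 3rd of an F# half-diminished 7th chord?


Working:
Half-diminished 7th chord = root + minor 3rd + diminished 5th + minor 7th
Seventh chords stack in thirds, so the letter names are F-A-C-E
Root: F#
Minor 3rd above F#: A
Diminished 5th above F#: C
Minor 7th above F#: E
The 3rd = A


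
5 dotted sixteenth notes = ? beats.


Base sixteenth note = 1/4 beats
Dot 1 adds half the previous value: +1/8
One dotted sixteenth = 1/4 + 1/8 = 3/8
5 of them = 5 × 3/8 = 15/8
= 15/8 beats


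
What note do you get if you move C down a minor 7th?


Reasoning:
minor 7th: 7 letter names, 10 semitones
Letter: C - 6 → D
Pitch: C - 10 semitones, spelled as a D → D
= D


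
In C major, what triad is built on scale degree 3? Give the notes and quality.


Let's work it out.
C major scale: C D E F G A B
Diatonic triad on degree 3 stacks scale notes 3, 5, 7: E G B
E→G = 3 semitones; E→B = 7 semitones → minor triad
= E G B (minor)


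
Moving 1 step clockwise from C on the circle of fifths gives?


Step by step:
Each clockwise step on the circle of fifths moves up a perfect 5th
From C: C → G
= G


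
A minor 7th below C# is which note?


Let's work it out.
A 7th spans 7 letter names, so from C we land on D
A minor 7th = 10 semitones below C#
Spell D at that pitch: D#
= D#


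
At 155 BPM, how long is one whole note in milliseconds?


Solution.
One quarter-note beat = 60000 / BPM = 60000 / 155 ms
Whole note = 4 × quarter note
Duration = 4 × 60000 / 155 = 240000 / 155
= 1548.4 ms


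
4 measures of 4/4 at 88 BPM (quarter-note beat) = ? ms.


Solution.
Quarter-note beat duration = 60000 / 88 ms
Beats per measure (4/4) = 4
One measure = 4 × 60000 / 88 = 240000 / 88 ms
4 measures = 4 × 240000 / 88 = 960000 / 88
= 10909.1 ms


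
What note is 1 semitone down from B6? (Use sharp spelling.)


B6: chromatic position 11 in octave 6 → absolute = 6×12 + 11 = 83
Transpose down 1: 83 - 1 = 82
82 = 6×12 + 10 → A# in octave 6
Result = A#6


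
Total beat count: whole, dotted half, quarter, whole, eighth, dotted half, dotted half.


Let's work it out.
Beat values:
  whole = 4 beats
  dotted half = 3 beats
  quarter = 1 beat
  whole = 4 beats
  eighth = 0.5 beats
  dotted half = 3 beats
  dotted half = 3 beats
Sum = 4 + 3 + 1 + 4 + 0.5 + 3 + 3
= 18.5 beats


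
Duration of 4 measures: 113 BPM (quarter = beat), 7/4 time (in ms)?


Let's work it out.
Quarter-note beat duration = 60000 / 113 ms
Beats per measure (7/4) = 7
One measure = 7 × 60000 / 113 = 420000 / 113 ms
4 measures = 4 × 420000 / 113 = 1680000 / 113
= 14867.3 ms


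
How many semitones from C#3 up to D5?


Let's work it out.
Absolute semitone position = octave×12 + chromatic position
C#3: 3×12 + 1 = 37
D5: 5×12 + 2 = 62
Difference = 62 - 37 = 25
= 25 semitones


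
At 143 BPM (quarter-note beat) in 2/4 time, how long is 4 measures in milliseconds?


Reasoning:
Quarter-note beat duration = 60000 / 143 ms
Beats per measure (2/4) = 2
One measure = 2 × 60000 / 143 = 120000 / 143 ms
4 measures = 4 × 120000 / 143 = 480000 / 143
= 3356.6 ms


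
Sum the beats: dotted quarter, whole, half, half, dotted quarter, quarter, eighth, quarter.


Solution.
Beat values:
  dotted quarter = 1.5 beats
  whole = 4 beats
  half = 2 beats
  half = 2 beats
  dotted quarter = 1.5 beats
  quarter = 1 beat
  eighth = 0.5 beats
  quarter = 1 beat
Sum = 1.5 + 4 + 2 + 2 + 1.5 + 1 + 0.5 + 1
= 13.5 beats


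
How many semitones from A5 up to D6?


Let's work it out.
Absolute semitone position = octave×12 + chromatic position
A5: 5×12 + 9 = 69
D6: 6×12 + 2 = 74
Difference = 74 - 69 = 5
= 5 semitones


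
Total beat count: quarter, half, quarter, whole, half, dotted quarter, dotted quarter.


Beat values:
  quarter = 1 beat
  half = 2 beats
  quarter = 1 beat
  whole = 4 beats
  half = 2 beats
  dotted quarter = 1.5 beats
  dotted quarter = 1.5 beats
Sum = 1 + 2 + 1 + 4 + 2 + 1.5 + 1.5
= 13 beats


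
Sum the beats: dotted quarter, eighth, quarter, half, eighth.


Beat values:
  dotted quarter = 1.5 beats
  eighth = 0.5 beats
  quarter = 1 beat
  half = 2 beats
  eighth = 0.5 beats
Sum = 1.5 + 0.5 + 1 + 2 + 0.5
= 5.5 beats


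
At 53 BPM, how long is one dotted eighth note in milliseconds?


Let's work it out.
One quarter-note beat = 60000 / BPM = 60000 / 53 ms
Dotted eighth note = 3/4 × quarter note
Duration = 3/4 × 60000 / 53 = 45000 / 53
= 849.1 ms


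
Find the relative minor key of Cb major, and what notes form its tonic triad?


The relative minor shares the major's key signature and starts on its 6th degree
6th degree = a major 6th above the tonic; a major 6th above Cb is Ab
→ relative minor of Cb major is Ab minor
Tonic triad of Ab minor = root + minor 3rd + perfect 5th = Ab Cb Eb
= Ab minor; triad = Ab Cb Eb


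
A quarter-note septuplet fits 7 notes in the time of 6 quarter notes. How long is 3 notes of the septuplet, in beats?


Septuplet: 7 notes occupy the space of 6 quarter notes
Space = 6 × 1 = 6 beats
Each septuplet note = 6 / 7 = 6/7 beats
3 notes = 3 × 6/7 = 18/7
= 18/7 beats


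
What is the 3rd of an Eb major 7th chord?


Reasoning:
Major 7th chord = root + major 3rd + perfect 5th + major 7th
Seventh chords stack in thirds, so the letter names are E-G-B-D
Root: Eb
Major 3rd above Eb: G
Perfect 5th above Eb: Bb
Major 7th above Eb: D
The 3rd = G


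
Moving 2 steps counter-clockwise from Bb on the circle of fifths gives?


Step by step:
Each counter-clockwise step moves down a perfect 5th (= up a perfect 4th)
From Bb: Bb → Eb → Ab
= Ab


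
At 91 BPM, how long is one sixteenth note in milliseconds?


One quarter-note beat = 60000 / BPM = 60000 / 91 ms
Sixteenth note = 1/4 × quarter note
Duration = 1/4 × 60000 / 91 = 15000 / 91
= 164.8 ms


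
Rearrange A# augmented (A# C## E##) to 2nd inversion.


Root position: A# C## E##
2nd inversion: move root and 3rd up an octave
Bass note: E##
Notes (bottom to top) = E## A# C##


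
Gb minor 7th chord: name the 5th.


Step by step:
Minor 7th chord = root + minor 3rd + perfect 5th + minor 7th
Seventh chords stack in thirds, so the letter names are G-B-D-F
Root: Gb
Minor 3rd above Gb: Bbb
Perfect 5th above Gb: Db
Minor 7th above Gb: Fb
The 5th = Db


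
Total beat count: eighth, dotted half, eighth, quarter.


Step by step:
Beat values:
  eighth = 0.5 beats
  dotted half = 3 beats
  eighth = 0.5 beats
  quarter = 1 beat
Sum = 0.5 + 3 + 0.5 + 1
= 5 beats


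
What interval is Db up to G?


Working:
Letter names: D → G spans 4 letter names → a 4th
Semitones: Db → G = 6 half-steps
A 4th of 6 semitones is an augmented 4th
= augmented 4th


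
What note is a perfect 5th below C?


Step by step:
A 5th spans 5 letter names, so from C we land on F
A perfect 5th = 7 semitones below C
Spell F at that pitch: F
= F


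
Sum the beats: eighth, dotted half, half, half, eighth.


Let's work it out.
Beat values:
  eighth = 0.5 beats
  dotted half = 3 beats
  half = 2 beats
  half = 2 beats
  eighth = 0.5 beats
Sum = 0.5 + 3 + 2 + 2 + 0.5
= 8 beats


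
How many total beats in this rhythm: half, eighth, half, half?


Working:
Beat values:
  half = 2 beats
  eighth = 0.5 beats
  half = 2 beats
  half = 2 beats
Sum = 2 + 0.5 + 2 + 2
= 6.5 beats


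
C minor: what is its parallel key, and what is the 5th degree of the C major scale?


Parallel keys share the same tonic but differ in mode
C minor → parallel is C major
C major scale: C D E F G A B
= C major; 5th degree = G


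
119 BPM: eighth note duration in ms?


Working:
One quarter-note beat = 60000 / BPM = 60000 / 119 ms
Eighth note = 1/2 × quarter note
Duration = 1/2 × 60000 / 119 = 30000 / 119
= 252.1 ms


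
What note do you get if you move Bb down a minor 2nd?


Reasoning:
minor 2nd: 2 letter names, 1 semitones
Letter: B - 1 → A
Pitch: Bb - 1 semitones, spelled as an A → A
= A


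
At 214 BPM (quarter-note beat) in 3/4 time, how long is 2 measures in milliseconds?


Reasoning:
Quarter-note beat duration = 60000 / 214 ms
Beats per measure (3/4) = 3
One measure = 3 × 60000 / 214 = 180000 / 214 ms
2 measures = 2 × 180000 / 214 = 360000 / 214
= 1682.2 ms


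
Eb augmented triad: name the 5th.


Reasoning:
Augmented triad = root + major 3rd (4 semitones) + augmented 5th (8 semitones)
A triad on Eb stacks thirds, so the chord tones use letter names E-G-B
Root: Eb
Major 3rd above Eb: G
Augmented 5th above Eb: B
The 5th = B


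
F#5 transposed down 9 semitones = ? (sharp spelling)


Reasoning:
F#5: chromatic position 6 in octave 5 → absolute = 5×12 + 6 = 66
Transpose down 9: 66 - 9 = 57
57 = 4×12 + 9 → A in octave 4
Result = A4


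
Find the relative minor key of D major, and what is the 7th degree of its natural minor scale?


The relative minor shares the major's key signature and starts on its 6th degree
6th degree = a major 6th above the tonic; a major 6th above D is B
→ relative minor of D major is B minor
B natural minor scale: B C# D E F# G A
= B minor; 7th degree = A


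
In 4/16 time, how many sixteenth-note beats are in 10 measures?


Time signature 4/16: the bottom number 16 means the sixteenth note gets one count
The top number 4 means 4 sixteenth-note beats per measure
Total = 4 × 10 measures
= 40 sixteenth-note beats


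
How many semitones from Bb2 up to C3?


Reasoning:
Absolute semitone position = octave×12 + chromatic position
Bb2: 2×12 + 10 = 34
C3: 3×12 + 0 = 36
Difference = 36 - 34 = 2
= 2 semitones


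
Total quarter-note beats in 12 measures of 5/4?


Solution.
Time signature 5/4: the bottom number 4 means the quarter note gets one count
The top number 5 means 5 quarter-note beats per measure
Total = 5 × 12 measures
= 60 quarter-note beats


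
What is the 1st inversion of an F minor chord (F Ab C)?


Let's work it out.
Root position: F Ab C
1st inversion: move root up an octave
Bass note: Ab
Notes (bottom to top) = Ab C F


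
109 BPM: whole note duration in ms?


One quarter-note beat = 60000 / BPM = 60000 / 109 ms
Whole note = 4 × quarter note
Duration = 4 × 60000 / 109 = 240000 / 109
= 2201.8 ms


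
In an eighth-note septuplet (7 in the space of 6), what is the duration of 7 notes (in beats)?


Reasoning:
Septuplet: 7 notes occupy the space of 6 eighth notes
Space = 6 × 1/2 = 3 beats
Each septuplet note = 3 / 7 = 3/7 beats
7 notes = 7 × 3/7 = 3
= 3 beats


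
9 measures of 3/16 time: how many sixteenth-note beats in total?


Time signature 3/16: the bottom number 16 means the sixteenth note gets one count
The top number 3 means 3 sixteenth-note beats per measure
Total = 3 × 9 measures
= 27 sixteenth-note beats


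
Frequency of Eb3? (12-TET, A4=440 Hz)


Reasoning:
f = 440 × 2^(n/12) where n = semitones from A4
Eb3: -18 semitones from A4
f = 440 × 2^(-18/12)
f = 155.56 Hz


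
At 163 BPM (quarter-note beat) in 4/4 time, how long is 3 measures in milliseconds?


Let's work it out.
Quarter-note beat duration = 60000 / 163 ms
Beats per measure (4/4) = 4
One measure = 4 × 60000 / 163 = 240000 / 163 ms
3 measures = 3 × 240000 / 163 = 720000 / 163
= 4417.2 ms


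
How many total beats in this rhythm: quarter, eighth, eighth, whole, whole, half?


Solution.
Beat values:
  quarter = 1 beat
  eighth = 0.5 beats
  eighth = 0.5 beats
  whole = 4 beats
  whole = 4 beats
  half = 2 beats
Sum = 1 + 0.5 + 0.5 + 4 + 4 + 2
= 12 beats


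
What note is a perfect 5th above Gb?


Reasoning:
A 5th spans 5 letter names, so from G we land on D
A perfect 5th = 7 semitones above Gb
Spell D at that pitch: Db
= Db


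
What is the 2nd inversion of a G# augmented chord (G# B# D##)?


Reasoning:
Root position: G# B# D##
2nd inversion: move root and 3rd up an octave
Bass note: D##
Notes (bottom to top) = D## G# B#


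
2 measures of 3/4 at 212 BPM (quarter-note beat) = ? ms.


Quarter-note beat duration = 60000 / 212 ms
Beats per measure (3/4) = 3
One measure = 3 × 60000 / 212 = 180000 / 212 ms
2 measures = 2 × 180000 / 212 = 360000 / 212
= 1698.1 ms


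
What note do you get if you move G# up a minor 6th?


minor 6th: 6 letter names, 8 semitones
Letter: G + 5 → E
Pitch: G# + 8 semitones, spelled as an E → E
= E


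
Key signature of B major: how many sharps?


Step by step:
Sharp major keys follow the circle of fifths: C(0), G(1), D(2), A(3), E(4), B(5), F#(6), C#(7)
B major has 5 sharps
Order of sharps: F# C# G# D# A# E# B# → first 5: F#, C#, G#, D#, A#
= 5 sharps


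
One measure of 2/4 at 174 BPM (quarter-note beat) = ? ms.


Let's work it out.
Quarter-note beat duration = 60000 / 174 ms
Beats per measure (2/4) = 2
One measure = 2 × 60000 / 174 = 120000 / 174 ms
= 689.7 ms


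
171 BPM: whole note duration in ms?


Let's work it out.
One quarter-note beat = 60000 / BPM = 60000 / 171 ms
Whole note = 4 × quarter note
Duration = 4 × 60000 / 171 = 240000 / 171
= 1403.5 ms


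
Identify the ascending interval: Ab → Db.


Letter names: A → D spans 4 letter names → a 4th
Semitones: Ab → Db = 5 half-steps
A 4th of 5 semitones is a perfect 4th
= perfect 4th


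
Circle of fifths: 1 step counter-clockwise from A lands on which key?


Solution.
Each counter-clockwise step moves down a perfect 5th (= up a perfect 4th)
From A: A → D
= D


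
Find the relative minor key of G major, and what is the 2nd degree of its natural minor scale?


Let's work it out.
The relative minor shares the major's key signature and starts on its 6th degree
6th degree = a major 6th above the tonic; a major 6th above G is E
→ relative minor of G major is E minor
E natural minor scale: E F# G A B C D
= E minor; 2nd degree = F#


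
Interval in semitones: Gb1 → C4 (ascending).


Reasoning:
Absolute semitone position = octave×12 + chromatic position
Gb1: 1×12 + 6 = 18
C4: 4×12 + 0 = 48
Difference = 48 - 18 = 30
= 30 semitones


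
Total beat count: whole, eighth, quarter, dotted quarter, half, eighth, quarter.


Let's work it out.
Beat values:
  whole = 4 beats
  eighth = 0.5 beats
  quarter = 1 beat
  dotted quarter = 1.5 beats
  half = 2 beats
  eighth = 0.5 beats
  quarter = 1 beat
Sum = 4 + 0.5 + 1 + 1.5 + 2 + 0.5 + 1
= 10.5 beats


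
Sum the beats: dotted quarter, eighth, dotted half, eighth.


Solution.
Beat values:
  dotted quarter = 1.5 beats
  eighth = 0.5 beats
  dotted half = 3 beats
  eighth = 0.5 beats
Sum = 1.5 + 0.5 + 3 + 0.5
= 5.5 beats


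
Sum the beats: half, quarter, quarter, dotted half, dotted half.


Reasoning:
Beat values:
  half = 2 beats
  quarter = 1 beat
  quarter = 1 beat
  dotted half = 3 beats
  dotted half = 3 beats
Sum = 2 + 1 + 1 + 3 + 3
= 10 beats


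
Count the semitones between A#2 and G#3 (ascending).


Solution.
Absolute semitone position = octave×12 + chromatic position
A#2: 2×12 + 10 = 34
G#3: 3×12 + 8 = 44
Difference = 44 - 34 = 10
= 10 semitones


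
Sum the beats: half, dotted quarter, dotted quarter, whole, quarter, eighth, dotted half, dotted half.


Beat values:
  half = 2 beats
  dotted quarter = 1.5 beats
  dotted quarter = 1.5 beats
  whole = 4 beats
  quarter = 1 beat
  eighth = 0.5 beats
  dotted half = 3 beats
  dotted half = 3 beats
Sum = 2 + 1.5 + 1.5 + 4 + 1 + 0.5 + 3 + 3
= 16.5 beats


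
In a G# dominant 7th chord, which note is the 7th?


Dominant 7th chord = root + major 3rd + perfect 5th + minor 7th
Seventh chords stack in thirds, so the letter names are G-B-D-F
Root: G#
Major 3rd above G#: B#
Perfect 5th above G#: D#
Minor 7th above G#: F#
The 7th = F#


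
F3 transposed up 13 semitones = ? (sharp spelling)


F3: chromatic position 5 in octave 3 → absolute = 3×12 + 5 = 41
Transpose up 13: 41 + 13 = 54
54 = 4×12 + 6 → F# in octave 4
Result = F#4


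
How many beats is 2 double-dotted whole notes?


Step by step:
Base whole note = 4 beats
Dot 1 adds half the previous value: +2
Dot 2 adds half the previous value: +1
One double-dotted whole = 4 + 2 + 1 = 7
2 of them = 2 × 7 = 14
= 14 beats


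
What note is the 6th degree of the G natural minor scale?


Solution.
Natural minor scale pattern: W-H-W-W-H-W-W (2-1-2-2-1-2-2 semitones)
Starting from G:
  G + 2 semitones → A
  A + 1 semitone → Bb
  Bb + 2 semitones → C
  C + 2 semitones → D
  D + 1 semitone → Eb
  Eb + 2 semitones → F
  F + 2 semitones → G
Scale: G A Bb C D Eb F
Degree 6 = Eb


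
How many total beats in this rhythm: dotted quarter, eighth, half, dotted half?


Beat values:
  dotted quarter = 1.5 beats
  eighth = 0.5 beats
  half = 2 beats
  dotted half = 3 beats
Sum = 1.5 + 0.5 + 2 + 3
= 7 beats


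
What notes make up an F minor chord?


Minor triad = root + minor 3rd (3 semitones) + perfect 5th (7 semitones)
A triad on F stacks thirds, so the chord tones use letter names F-A-C
Root: F
Minor 3rd above F: Ab
Perfect 5th above F: C
Chord = F Ab C


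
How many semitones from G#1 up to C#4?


Step by step:
Absolute semitone position = octave×12 + chromatic position
G#1: 1×12 + 8 = 20
C#4: 4×12 + 1 = 49
Difference = 49 - 20 = 29
= 29 semitones


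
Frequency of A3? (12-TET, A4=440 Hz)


Solution.
f = 440 × 2^(n/12) where n = semitones from A4
A3: -12 semitones from A4
f = 440 × 2^(-12/12)
f = 220.00 Hz


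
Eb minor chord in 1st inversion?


Step by step:
Root position: Eb Gb Bb
1st inversion: move root up an octave
Bass note: Gb
Notes (bottom to top) = Gb Bb Eb


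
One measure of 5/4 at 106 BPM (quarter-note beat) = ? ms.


Let's work it out.
Quarter-note beat duration = 60000 / 106 ms
Beats per measure (5/4) = 5
One measure = 5 × 60000 / 106 = 300000 / 106 ms
= 2830.2 ms


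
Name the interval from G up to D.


Reasoning:
Letter names: G → D spans 5 letter names → a 5th
Semitones: G → D = 7 half-steps
A 5th of 7 semitones is a perfect 5th
= perfect 5th


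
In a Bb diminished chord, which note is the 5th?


Step by step:
Diminished triad = root + minor 3rd (3 semitones) + diminished 5th (6 semitones)
A triad on Bb stacks thirds, so the chord tones use letter names B-D-F
Root: Bb
Minor 3rd above Bb: Db
Diminished 5th above Bb: Fb
The 5th = Fb


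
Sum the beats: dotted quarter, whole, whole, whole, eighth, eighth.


Working:
Beat values:
  dotted quarter = 1.5 beats
  whole = 4 beats
  whole = 4 beats
  whole = 4 beats
  eighth = 0.5 beats
  eighth = 0.5 beats
Sum = 1.5 + 4 + 4 + 4 + 0.5 + 0.5
= 14.5 beats


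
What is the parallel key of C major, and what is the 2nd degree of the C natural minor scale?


Parallel keys share the same tonic but differ in mode
C major → parallel is C minor
C natural minor scale: C D Eb F G Ab Bb
= C minor; 2nd degree = D
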